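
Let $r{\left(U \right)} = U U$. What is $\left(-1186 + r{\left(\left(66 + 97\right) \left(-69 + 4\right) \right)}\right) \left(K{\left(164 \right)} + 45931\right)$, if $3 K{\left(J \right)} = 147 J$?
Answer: $6057948962313$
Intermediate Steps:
$r{\left(U \right)} = U^{2}$
$K{\left(J \right)} = 49 J$ ($K{\left(J \right)} = \frac{147 J}{3} = 49 J$)
$\left(-1186 + r{\left(\left(66 + 97\right) \left(-69 + 4\right) \right)}\right) \left(K{\left(164 \right)} + 45931\right) = \left(-1186 + \left(\left(66 + 97\right) \left(-69 + 4\right)\right)^{2}\right) \left(49 \cdot 164 + 45931\right) = \left(-1186 + \left(163 \left(-65\right)\right)^{2}\right) \left(8036 + 45931\right) = \left(-1186 + \left(-10595\right)^{2}\right) 53967 = \left(-1186 + 112254025\right) 53967 = 112252839 \cdot 53967 = 6057948962313$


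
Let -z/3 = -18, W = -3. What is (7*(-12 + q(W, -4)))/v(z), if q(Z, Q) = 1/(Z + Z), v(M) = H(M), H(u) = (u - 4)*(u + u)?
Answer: -511/32400 ≈ -0.015772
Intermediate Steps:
z = 54 (z = -3*(-18) = 54)
H(u) = 2*u*(-4 + u) (H(u) = (-4 + u)*(2*u) = 2*u*(-4 + u))
v(M) = 2*M*(-4 + M)
q(Z, Q) = 1/(2*Z)
(7*(-12 + q(W, -4)))/v(z) = (7*(-12 + (1/2)/(-3)))/((2*54*(-4 + 54))) = (7*(-12 + (1/2)*(-1/3)))/((2*54*50)) = (7*(-12 - 1/6))/5400 = (7*(-73/6))*(1/5400) = -511/6*1/5400 = -511/32400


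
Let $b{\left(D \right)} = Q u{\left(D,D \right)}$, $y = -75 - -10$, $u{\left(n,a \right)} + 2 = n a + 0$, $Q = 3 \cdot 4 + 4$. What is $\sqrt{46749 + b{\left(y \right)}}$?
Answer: $7 \sqrt{2333} \approx 338.11$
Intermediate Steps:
$Q = 16$ ($Q = 12 + 4 = 16$)
$u{\left(n,a \right)} = -2 + a n$ ($u{\left(n,a \right)} = -2 + \left(n a + 0\right) = -2 + \left(a n + 0\right) = -2 + a n$)
$y = -65$ ($y = -75 + 10 = -65$)
$b{\left(D \right)} = -32 + 16 D^{2}$ ($b{\left(D \right)} = 16 \left(-2 + D D\right) = 16 \left(-2 + D^{2}\right) = -32 + 16 D^{2}$)
$\sqrt{46749 + b{\left(y \right)}} = \sqrt{46749 - \left(32 - 16 \left(-65\right)^{2}\right)} = \sqrt{46749 + \left(-32 + 16 \cdot 4225\right)} = \sqrt{46749 + \left(-32 + 67600\right)} = \sqrt{46749 + 67568} = \sqrt{114317} = 7 \sqrt{2333}$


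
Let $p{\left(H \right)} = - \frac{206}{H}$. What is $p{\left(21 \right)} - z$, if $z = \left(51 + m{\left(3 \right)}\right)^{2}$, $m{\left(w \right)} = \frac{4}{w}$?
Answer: $- \frac{173161}{63} \approx -2748.6$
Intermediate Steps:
$z = \frac{24649}{9}$ ($z = \left(51 + \frac{4}{3}\right)^{2} = \left(\frac{157}{3}\right)^{2} = \frac{24649}{9} \approx 2738.8$)
$p{\left(21 \right)} - z = - \frac{206}{21} - \frac{24649}{9} = - \frac{173161}{63}$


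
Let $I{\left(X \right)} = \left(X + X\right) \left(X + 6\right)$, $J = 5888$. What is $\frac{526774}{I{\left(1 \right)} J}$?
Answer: $\frac{263387}{41216} \approx 6.3904$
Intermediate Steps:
$I{\left(X \right)} = 2 X \left(6 + X\right)$
$\frac{526774}{I{\left(1 \right)} J} = \frac{526774}{2 \cdot 1 \left(6 + 1\right) 5888} = \frac{526774}{2 \cdot 1 \cdot 7 \cdot 5888} = \frac{526774}{14 \cdot 5888} = \frac{526774}{82432} = 526774 \cdot \frac{1}{82432} = \frac{263387}{41216}$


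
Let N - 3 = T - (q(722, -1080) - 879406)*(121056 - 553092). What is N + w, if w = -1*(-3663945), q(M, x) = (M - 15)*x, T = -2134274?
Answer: -709818929102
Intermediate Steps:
q(M, x) = x*(-15 + M) (q(M, x) = (-15 + M)*x = x*(-15 + M))
N = -709822593047 (N = 3 + (-2134274 - (-1080*(-15 + 722) - 879406)*(121056 - 553092)) = 3 + (-2134274 - (-1080*707 - 879406)*(-432036)) = 3 + (-2134274 - (-763560 - 879406)*(-432036)) = 3 + (-2134274 - (-1642966)*(-432036)) = 3 + (-2134274 - 1*709820458776) = 3 + (-2134274 - 709820458776) = 3 - 709822593050 = -709822593047)
w = 3663945
N + w = -709822593047 + 3663945 = -709818929102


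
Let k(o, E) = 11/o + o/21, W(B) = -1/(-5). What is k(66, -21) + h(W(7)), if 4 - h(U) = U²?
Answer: 7633/1050 ≈ 7.2695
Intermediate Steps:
W(B) = ⅕ (W(B) = -1*(-⅕) = ⅕)
h(U) = 4 - U²
k(o, E) = 11/o + o/21 (k(o, E) = 11/o + o*(1/21) = 11/o + o/21)
k(66, -21) + h(W(7)) = (11/66 + (1/21)*66) + (4 - (⅕)²) = (11*(1/66) + 22/7) + (4 - 1*1/25) = (⅙ + 22/7) + (4 - 1/25) = 139/42 + 99/25 = 7633/1050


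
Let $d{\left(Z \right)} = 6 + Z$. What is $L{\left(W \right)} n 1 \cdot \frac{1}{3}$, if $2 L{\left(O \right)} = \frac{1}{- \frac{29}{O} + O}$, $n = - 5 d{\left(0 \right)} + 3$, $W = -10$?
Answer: $\frac{45}{71} \approx 0.6338$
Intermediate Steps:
$n = -27$ ($n = - 5 \left(6 + 0\right) + 3 = \left(-5\right) 6 + 3 = -30 + 3 = -27$)
$L{\left(O \right)} = \frac{1}{2 \left(O - \frac{29}{O}\right)}$ ($L{\left(O \right)} = \frac{1}{2 \left(- \frac{29}{O} + O\right)} = \frac{1}{2 \left(O - \frac{29}{O}\right)}$)
$L{\left(W \right)} n 1 \cdot \frac{1}{3} = \frac{1}{2} \left(-10\right) \frac{1}{-29 + \left(-10\right)^{2}} \left(- 27 \cdot 1 \cdot \frac{1}{3}\right) = \frac{1}{2} \left(-10\right) \frac{1}{-29 + 100} \left(- 27 \cdot 1 \cdot \frac{1}{3}\right) = \frac{1}{2} \left(-10\right) \frac{1}{71} \left(\left(-27\right) \frac{1}{3}\right) = \frac{1}{2} \left(-10\right) \frac{1}{71} \left(-9\right) = \left(- \frac{5}{71}\right) \left(-9\right) = \frac{45}{71}$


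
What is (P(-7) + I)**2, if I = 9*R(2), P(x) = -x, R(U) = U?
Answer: 625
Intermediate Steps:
I = 18 (I = 9*2 = 18)
(P(-7) + I)**2 = (-1*(-7) + 18)**2 = (7 + 18)**2 = 25**2 = 625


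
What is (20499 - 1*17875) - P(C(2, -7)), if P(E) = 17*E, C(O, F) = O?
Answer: 2590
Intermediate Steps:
(20499 - 1*17875) - P(C(2, -7)) = (20499 - 1*17875) - 17*2 = (20499 - 17875) - 1*34 = 2624 - 34 = 2590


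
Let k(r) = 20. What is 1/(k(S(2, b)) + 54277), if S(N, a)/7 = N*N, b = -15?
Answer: 1/54297 ≈ 1.8417e-5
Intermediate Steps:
S(N, a) = 7*N² (S(N, a) = 7*(N*N) = 7*N²)
1/(k(S(2, b)) + 54277) = 1/(20 + 54277) = 1/54297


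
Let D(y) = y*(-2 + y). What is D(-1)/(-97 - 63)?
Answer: -3/160 ≈ -0.018750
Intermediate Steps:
D(-1)/(-97 - 63) = (-(-2 - 1))/(-97 - 63) = (-1*(-3))/(-160) = -1/160*3 = -3/160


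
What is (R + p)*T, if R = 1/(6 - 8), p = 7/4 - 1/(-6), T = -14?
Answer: -119/6 ≈ -19.833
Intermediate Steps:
p = 23/12 (p = 7*(¼) - 1*(-⅙) = 7/4 + ⅙ = 23/12 ≈ 1.9167)
R = -½ (R = 1/(-2) = -½ ≈ -0.50000)
(R + p)*T = (-½ + 23/12)*(-14) = (17/12)*(-14) = -119/6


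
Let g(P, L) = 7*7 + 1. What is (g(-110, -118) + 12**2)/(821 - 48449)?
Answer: -97/23814 ≈ -0.0040732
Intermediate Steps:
g(P, L) = 50 (g(P, L) = 49 + 1 = 50)
(g(-110, -118) + 12**2)/(821 - 48449) = (50 + 12**2)/(821 - 48449) = (50 + 144)/(-47628) = 194*(-1/47628) = -97/23814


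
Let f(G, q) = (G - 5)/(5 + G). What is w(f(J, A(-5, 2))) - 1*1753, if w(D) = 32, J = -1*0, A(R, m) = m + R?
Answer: -1721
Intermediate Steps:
A(R, m) = R + m
J = 0
f(G, q) = (-5 + G)/(5 + G)
w(f(J, A(-5, 2))) - 1*1753 = 32 - 1*1753 = 32 - 1753 = -1721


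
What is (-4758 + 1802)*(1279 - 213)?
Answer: -3151096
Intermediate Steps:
(-4758 + 1802)*(1279 - 213) = -2956*1066 = -3151096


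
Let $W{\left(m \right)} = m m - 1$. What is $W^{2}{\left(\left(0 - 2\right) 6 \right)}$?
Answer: $20449$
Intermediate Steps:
$W{\left(m \right)} = -1 + m^{2}$ ($W{\left(m \right)} = m^{2} - 1 = -1 + m^{2}$)
$W^{2}{\left(\left(0 - 2\right) 6 \right)} = \left(-1 + \left(\left(0 - 2\right) 6\right)^{2}\right)^{2} = \left(-1 + \left(\left(-2\right) 6\right)^{2}\right)^{2} = \left(-1 + \left(-12\right)^{2}\right)^{2} = \left(-1 + 144\right)^{2} = 143^{2} = 20449$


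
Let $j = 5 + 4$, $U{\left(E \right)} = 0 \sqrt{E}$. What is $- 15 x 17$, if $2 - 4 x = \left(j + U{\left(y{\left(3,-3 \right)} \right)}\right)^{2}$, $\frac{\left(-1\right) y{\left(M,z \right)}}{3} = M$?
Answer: $\frac{20145}{4} \approx 5036.3$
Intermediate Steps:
$y{\left(M,z \right)} = - 3 M$
$U{\left(E \right)} = 0$
$j = 9$
$x = - \frac{79}{4}$ ($x = \frac{1}{2} - \frac{\left(9 + 0\right)^{2}}{4} = \frac{1}{2} - \frac{9^{2}}{4} = \frac{1}{2} - \frac{81}{4} = - \frac{79}{4} \approx -19.75$)
$- 15 x 17 = \left(-15\right) \left(- \frac{79}{4}\right) 17 = \frac{1185}{4} \cdot 17 = \frac{20145}{4}$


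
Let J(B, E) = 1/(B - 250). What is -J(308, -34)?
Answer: -1/58 ≈ -0.017241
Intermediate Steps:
J(B, E) = 1/(-250 + B)
-J(308, -34) = -1/(-250 + 308) = -1/58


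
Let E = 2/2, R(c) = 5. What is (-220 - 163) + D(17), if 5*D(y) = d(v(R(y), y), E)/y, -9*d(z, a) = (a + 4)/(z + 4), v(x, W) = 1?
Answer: -292996/765 ≈ -383.00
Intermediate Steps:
E = 1 (E = 2*(½) = 1)
d(z, a) = -(4 + a)/(9*(4 + z)) (d(z, a) = -(a + 4)/(9*(z + 4)) = -(4 + a)/(9*(4 + z)))
D(y) = -1/(45*y) (D(y) = (((-4 - 1*1)/(9*(4 + 1)))/y)/5 = (((⅑)*(-4 - 1)/5)/y)/5 = (((⅑)*(⅕)*(-5))/y)/5 = (-1/(9*y))/5 = -1/(45*y))
(-220 - 163) + D(17) = (-220 - 163) - 1/45/17 = -383 - 1/45*1/17 = -383 - 1/765 = -292996/765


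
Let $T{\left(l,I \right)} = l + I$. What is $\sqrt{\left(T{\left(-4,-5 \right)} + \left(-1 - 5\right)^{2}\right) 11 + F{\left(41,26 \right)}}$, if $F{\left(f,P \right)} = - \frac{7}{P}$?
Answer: $\frac{\sqrt{200590}}{26} \approx 17.226$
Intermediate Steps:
$T{\left(l,I \right)} = I + l$
$\sqrt{\left(T{\left(-4,-5 \right)} + \left(-1 - 5\right)^{2}\right) 11 + F{\left(41,26 \right)}} = \sqrt{\left(\left(-5 - 4\right) + \left(-1 - 5\right)^{2}\right) 11 - \frac{7}{26}} = \sqrt{\left(-9 + \left(-6\right)^{2}\right) 11 - \frac{7}{26}} = \sqrt{\left(-9 + 36\right) 11 - \frac{7}{26}} = \sqrt{27 \cdot 11 - \frac{7}{26}} = \sqrt{297 - \frac{7}{26}} = \sqrt{\frac{7715}{26}} = \frac{\sqrt{200590}}{26}$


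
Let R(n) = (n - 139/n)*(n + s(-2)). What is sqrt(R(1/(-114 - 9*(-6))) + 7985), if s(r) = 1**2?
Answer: sqrt(58269541)/60 ≈ 127.22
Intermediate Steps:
s(r) = 1
R(n) = (1 + n)*(n - 139/n) (R(n) = (n - 139/n)*(n + 1) = (n - 139/n)*(1 + n) = (1 + n)*(n - 139/n))
sqrt(R(1/(-114 - 9*(-6))) + 7985) = sqrt((-139 + 1/(-114 - 9*(-6)) + (1/(-114 - 9*(-6)))**2 - 139/(1/(-114 - 9*(-6)))) + 7985) = sqrt((-139 + 1/(-114 + 54) + (1/(-114 + 54))**2 - 139/(1/(-114 + 54))) + 7985) = sqrt((-139 + 1/(-60) + (1/(-60))**2 - 139/(1/(-60))) + 7985) = sqrt((-139 - 1/60 + (-1/60)**2 - 139/(-1/60)) + 7985) = sqrt((-139 - 1/60 + 1/3600 - 139*(-60)) + 7985) = sqrt((-139 - 1/60 + 1/3600 + 8340) + 7985) = sqrt(29523541/3600 + 7985) = sqrt(58269541/3600) = sqrt(58269541)/60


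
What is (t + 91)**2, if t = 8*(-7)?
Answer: 1225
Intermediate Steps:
t = -56
(t + 91)**2 = (-56 + 91)**2 = 35**2 = 1225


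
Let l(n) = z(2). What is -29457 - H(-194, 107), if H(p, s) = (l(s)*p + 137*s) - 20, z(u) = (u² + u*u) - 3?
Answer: -43126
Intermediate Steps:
z(u) = -3 + 2*u² (z(u) = (u² + u²) - 3 = 2*u² - 3 = -3 + 2*u²)
l(n) = 5 (l(n) = -3 + 2*2² = -3 + 2*4 = -3 + 8 = 5)
H(p, s) = -20 + 5*p + 137*s (H(p, s) = (5*p + 137*s) - 20 = -20 + 5*p + 137*s)
-29457 - H(-194, 107) = -29457 - (-20 + 5*(-194) + 137*107) = -29457 - (-20 - 970 + 14659) = -29457 - 1*13669 = -29457 - 13669 = -43126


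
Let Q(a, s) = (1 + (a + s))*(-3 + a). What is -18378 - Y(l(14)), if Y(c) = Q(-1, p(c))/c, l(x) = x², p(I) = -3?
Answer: -900525/49 ≈ -18378.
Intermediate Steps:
Q(a, s) = (-3 + a)*(1 + a + s) (Q(a, s) = (1 + a + s)*(-3 + a) = (-3 + a)*(1 + a + s))
Y(c) = 12/c (Y(c) = (-3 + (-1)² - 3*(-3) - 2*(-1) - 1*(-3))/c = (-3 + 1 + 9 + 2 + 3)/c = 12/c)
-18378 - Y(l(14)) = -18378 - 12/(14²) = -18378 - 12/196 = -18378 - 1*3/49 = -18378 - 3/49 = -900525/49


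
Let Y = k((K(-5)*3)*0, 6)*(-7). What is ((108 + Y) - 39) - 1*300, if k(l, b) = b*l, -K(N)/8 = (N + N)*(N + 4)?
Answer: -231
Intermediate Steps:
K(N) = -16*N*(4 + N) (K(N) = -8*(N + N)*(N + 4) = -8*2*N*(4 + N) = -16*N*(4 + N))
Y = 0 (Y = (6*((-16*(-5)*(4 - 5)*3)*0))*(-7) = (6*((-16*(-5)*(-1)*3)*0))*(-7) = (6*(-80*3*0))*(-7) = (6*(-240*0))*(-7) = (6*0)*(-7) = 0*(-7) = 0)
((108 + Y) - 39) - 1*300 = ((108 + 0) - 39) - 1*300 = (108 - 39) - 300 = 69 - 300 = -231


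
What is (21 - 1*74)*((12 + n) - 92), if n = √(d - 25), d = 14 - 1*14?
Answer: 4240 - 265*I ≈ 4240.0 - 265.0*I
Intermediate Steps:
d = 0 (d = 14 - 14 = 0)
n = 5*I (n = √(0 - 25) = √(-25) = 5*I ≈ 5.0*I)
(21 - 1*74)*((12 + n) - 92) = (21 - 1*74)*((12 + 5*I) - 92) = (21 - 74)*(-80 + 5*I) = -53*(-80 + 5*I) = 4240 - 265*I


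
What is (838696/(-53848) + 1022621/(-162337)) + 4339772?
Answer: 4742003070394864/1092690347 ≈ 4.3398e+6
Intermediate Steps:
(838696/(-53848) + 1022621/(-162337)) + 4339772 = (838696*(-1/53848) + 1022621*(-1/162337)) + 4339772 = (-104837/6731 - 1022621/162337) + 4339772 = -23902186020/1092690347 + 4339772 = 4742003070394864/1092690347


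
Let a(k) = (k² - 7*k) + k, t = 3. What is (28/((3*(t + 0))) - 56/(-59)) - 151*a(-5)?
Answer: -4407799/531 ≈ -8300.9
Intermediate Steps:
a(k) = k² - 6*k
(28/((3*(t + 0))) - 56/(-59)) - 151*a(-5) = (28/((3*(3 + 0))) - 56/(-59)) - (-755)*(-6 - 5) = (28/((3*3)) - 56*(-1/59)) - (-755)*(-11) = (28/9 + 56/59) - 151*55 = (28*(⅑) + 56/59) - 8305 = (28/9 + 56/59) - 8305 = 2156/531 - 8305 = -4407799/531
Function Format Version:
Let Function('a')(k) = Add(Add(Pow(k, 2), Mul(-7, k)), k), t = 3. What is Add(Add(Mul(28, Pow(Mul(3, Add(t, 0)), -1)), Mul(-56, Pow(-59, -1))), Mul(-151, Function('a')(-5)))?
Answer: Rational(-4407799, 531) ≈ -8300.9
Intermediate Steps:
Function('a')(k) = Add(Pow(k, 2), Mul(-6, k))
Add(Add(Mul(28, Pow(Mul(3, Add(t, 0)), -1)), Mul(-56, Pow(-59, -1))), Mul(-151, Function('a')(-5))) = Add(Add(Mul(28, Pow(Mul(3, Add(3, 0)), -1)), Mul(-56, Pow(-59, -1))), Mul(-151, Mul(-5, Add(-6, -5)))) = Add(Add(Mul(28, Pow(Mul(3, 3), -1)), Mul(-56, Rational(-1, 59))), Mul(-151, Mul(-5, -11))) = Add(Add(Mul(28, Pow(9, -1)), Rational(56, 59)), Mul(-151, 55)) = Add(Add(Mul(28, Rational(1, 9)), Rational(56, 59)), -8305) = Add(Add(Rational(28, 9), Rational(56, 59)), -8305) = Add(Rational(2156, 531), -8305) = Rational(-4407799, 531)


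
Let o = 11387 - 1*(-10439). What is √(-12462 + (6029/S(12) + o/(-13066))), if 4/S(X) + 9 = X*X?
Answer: √32610162383447/13066 ≈ 437.05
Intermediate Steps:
S(X) = 4/(-9 + X²) (S(X) = 4/(-9 + X*X) = 4/(-9 + X²))
o = 21826 (o = 11387 + 10439 = 21826)
√(-12462 + (6029/S(12) + o/(-13066))) = √(-12462 + (6029/((4/(-9 + 12²))) + 21826/(-13066))) = √(-12462 + (6029/((4/(-9 + 144))) + 21826*(-1/13066))) = √(-12462 + (6029/((4/135)) - 10913/6533)) = √(-12462 + (6029/((4*(1/135))) - 10913/6533)) = √(-12462 + (6029/(4/135) - 10913/6533)) = √(-12462 + (6029*(135/4) - 10913/6533)) = √(-12462 + (813915/4 - 10913/6533)) = √(-12462 + 5317263043/26132) = √(4991606059/26132) = √32610162383447/13066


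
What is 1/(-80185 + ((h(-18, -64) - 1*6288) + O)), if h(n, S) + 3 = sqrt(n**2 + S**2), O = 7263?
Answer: -79213/6274694949 - 2*sqrt(1105)/6274694949 ≈ -1.2635e-5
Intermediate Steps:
h(n, S) = -3 + sqrt(S**2 + n**2) (h(n, S) = -3 + sqrt(n**2 + S**2) = -3 + sqrt(S**2 + n**2))
1/(-80185 + ((h(-18, -64) - 1*6288) + O)) = 1/(-80185 + (((-3 + sqrt((-64)**2 + (-18)**2)) - 1*6288) + 7263)) = 1/(-80185 + (((-3 + sqrt(4096 + 324)) - 6288) + 7263)) = 1/(-80185 + (((-3 + sqrt(4420)) - 6288) + 7263)) = 1/(-80185 + (((-3 + 2*sqrt(1105)) - 6288) + 7263)) = 1/(-80185 + ((-6291 + 2*sqrt(1105)) + 7263)) = 1/(-80185 + (972 + 2*sqrt(1105))) = 1/(-79213 + 2*sqrt(1105))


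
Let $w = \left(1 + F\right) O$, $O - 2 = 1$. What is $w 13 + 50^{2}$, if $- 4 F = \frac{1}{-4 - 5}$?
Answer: $\frac{30481}{12} \approx 2540.1$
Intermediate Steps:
$O = 3$ ($O = 2 + 1 = 3$)
$F = \frac{1}{36}$ ($F = - \frac{1}{4 \left(-4 - 5\right)} = - \frac{1}{4 \left(-9\right)} = \left(- \frac{1}{4}\right) \left(- \frac{1}{9}\right) = \frac{1}{36} \approx 0.027778$)
$w = \frac{37}{12}$ ($w = \left(1 + \frac{1}{36}\right) 3 = \frac{37}{36} \cdot 3 = \frac{37}{12} \approx 3.0833$)
$w 13 + 50^{2} = \frac{37}{12} \cdot 13 + 50^{2} = \frac{481}{12} + 2500 = \frac{30481}{12}$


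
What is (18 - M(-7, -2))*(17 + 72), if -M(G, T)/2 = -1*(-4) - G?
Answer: 3560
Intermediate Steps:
M(G, T) = -8 + 2*G (M(G, T) = -2*(-1*(-4) - G) = -2*(4 - G) = -8 + 2*G)
(18 - M(-7, -2))*(17 + 72) = (18 - (-8 + 2*(-7)))*(17 + 72) = (18 - (-8 - 14))*89 = (18 - 1*(-22))*89 = (18 + 22)*89 = 40*89 = 3560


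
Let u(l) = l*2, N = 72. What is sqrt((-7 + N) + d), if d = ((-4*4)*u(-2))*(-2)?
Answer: 3*I*sqrt(7) ≈ 7.9373*I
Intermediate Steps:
u(l) = 2*l
d = -128 (d = ((-4*4)*(2*(-2)))*(-2) = -16*(-4)*(-2) = 64*(-2) = -128)
sqrt((-7 + N) + d) = sqrt((-7 + 72) - 128) = sqrt(65 - 128) = sqrt(-63) = 3*I*sqrt(7)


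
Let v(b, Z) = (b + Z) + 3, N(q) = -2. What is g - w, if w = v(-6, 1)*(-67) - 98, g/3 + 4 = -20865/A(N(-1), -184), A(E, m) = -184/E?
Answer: -67011/92 ≈ -728.38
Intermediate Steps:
v(b, Z) = 3 + Z + b (v(b, Z) = (Z + b) + 3 = 3 + Z + b)
g = -63699/92 (g = -12 + 3*(-20865/((-184/(-2)))) = -12 + 3*(-20865/((-184*(-½)))) = -12 + 3*(-20865/92) = -12 - 62595/92 = -63699/92 ≈ -692.38)
w = 36 (w = (3 + 1 - 6)*(-67) - 98 = -2*(-67) - 98 = 134 - 98 = 36)
g - w = -63699/92 - 1*36 = -63699/92 - 36 = -67011/92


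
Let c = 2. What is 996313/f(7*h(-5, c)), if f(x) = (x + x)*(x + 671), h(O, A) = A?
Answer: 996313/19180 ≈ 51.945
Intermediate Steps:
f(x) = 2*x*(671 + x) (f(x) = (2*x)*(671 + x) = 2*x*(671 + x))
996313/f(7*h(-5, c)) = 996313/((2*(7*2)*(671 + 7*2))) = 996313/((2*14*(671 + 14))) = 996313/((2*14*685)) = 996313/19180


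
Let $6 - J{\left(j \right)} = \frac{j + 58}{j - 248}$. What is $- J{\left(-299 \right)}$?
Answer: $- \frac{3041}{547} \approx -5.5594$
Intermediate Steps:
$J{\left(j \right)} = 6 - \frac{58 + j}{-248 + j}$ ($J{\left(j \right)} = 6 - \frac{j + 58}{j - 248} = 6 - \frac{58 + j}{-248 + j}$)
$- J{\left(-299 \right)} = - \frac{-1546 + 5 \left(-299\right)}{-248 - 299} = - \frac{-1546 - 1495}{-547} = - \frac{\left(-1\right) \left(-3041\right)}{547} = \left(-1\right) \frac{3041}{547} = - \frac{3041}{547}$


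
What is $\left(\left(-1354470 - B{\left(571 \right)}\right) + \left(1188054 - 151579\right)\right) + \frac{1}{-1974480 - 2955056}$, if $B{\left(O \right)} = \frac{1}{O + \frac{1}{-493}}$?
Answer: $- \frac{220636736678111695}{693837121536} \approx -3.18 \cdot 10^{5}$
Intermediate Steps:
$B{\left(O \right)} = \frac{1}{- \frac{1}{493} + O}$ ($B{\left(O \right)} = \frac{1}{O - \frac{1}{493}} = \frac{1}{- \frac{1}{493} + O}$)
$\left(\left(-1354470 - B{\left(571 \right)}\right) + \left(1188054 - 151579\right)\right) + \frac{1}{-1974480 - 2955056} = \left(\left(-1354470 - \frac{493}{-1 + 493 \cdot 571}\right) + \left(1188054 - 151579\right)\right) + \frac{1}{-1974480 - 2955056} = \left(\left(-1354470 - \frac{493}{-1 + 281503}\right) + 1036475\right) + \frac{1}{-4929536} = \left(\left(-1354470 - \frac{493}{281502}\right) + 1036475\right) - \frac{1}{4929536} = \left(- \frac{381286014433}{281502} + 1036475\right) - \frac{1}{4929536} = - \frac{89516228983}{281502} - \frac{1}{4929536} = - \frac{220636736678111695}{693837121536}$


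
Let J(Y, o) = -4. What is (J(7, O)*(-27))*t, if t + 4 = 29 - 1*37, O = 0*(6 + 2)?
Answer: -1296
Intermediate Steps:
O = 0 (O = 0*8 = 0)
t = -12 (t = -4 + (29 - 1*37) = -4 + (29 - 37) = -4 - 8 = -12)
(J(7, O)*(-27))*t = -4*(-27)*(-12) = 108*(-12) = -1296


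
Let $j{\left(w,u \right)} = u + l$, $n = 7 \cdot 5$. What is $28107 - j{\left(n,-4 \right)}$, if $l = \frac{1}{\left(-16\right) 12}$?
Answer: $\frac{5397313}{192} \approx 28111.0$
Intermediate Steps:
$n = 35$
$l = - \frac{1}{192}$ ($l = \frac{1}{-192} = - \frac{1}{192} \approx -0.0052083$)
$j{\left(w,u \right)} = - \frac{1}{192} + u$ ($j{\left(w,u \right)} = u - \frac{1}{192} = - \frac{1}{192} + u$)
$28107 - j{\left(n,-4 \right)} = 28107 - \left(- \frac{1}{192} - 4\right) = 28107 - - \frac{769}{192} = 28107 + \frac{769}{192} = \frac{5397313}{192}$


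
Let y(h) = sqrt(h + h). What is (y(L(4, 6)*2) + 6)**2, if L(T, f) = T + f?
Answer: 76 + 24*sqrt(10) ≈ 151.89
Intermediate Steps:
y(h) = sqrt(2)*sqrt(h) (y(h) = sqrt(2*h) = sqrt(2)*sqrt(h))
(y(L(4, 6)*2) + 6)**2 = (sqrt(2)*sqrt((4 + 6)*2) + 6)**2 = (sqrt(2)*sqrt(10*2) + 6)**2 = (sqrt(2)*sqrt(20) + 6)**2 = (sqrt(2)*(2*sqrt(5)) + 6)**2 = (2*sqrt(10) + 6)**2 = (6 + 2*sqrt(10))**2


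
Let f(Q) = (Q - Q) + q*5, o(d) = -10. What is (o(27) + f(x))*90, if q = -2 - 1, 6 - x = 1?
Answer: -2250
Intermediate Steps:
x = 5 (x = 6 - 1*1 = 6 - 1 = 5)
q = -3
f(Q) = -15 (f(Q) = (Q - Q) - 3*5 = 0 - 15 = -15)
(o(27) + f(x))*90 = (-10 - 15)*90 = -25*90 = -2250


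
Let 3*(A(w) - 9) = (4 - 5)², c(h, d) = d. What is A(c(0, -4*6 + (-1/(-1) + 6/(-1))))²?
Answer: 784/9 ≈ 87.111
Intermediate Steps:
A(w) = 28/3 (A(w) = 9 + (4 - 5)²/3 = 9 + (⅓)*(-1)² = 9 + (⅓)*1 = 9 + ⅓ = 28/3)
A(c(0, -4*6 + (-1/(-1) + 6/(-1))))² = (28/3)² = 784/9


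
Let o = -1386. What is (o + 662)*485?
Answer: -351140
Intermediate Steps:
(o + 662)*485 = (-1386 + 662)*485 = -724*485 = -351140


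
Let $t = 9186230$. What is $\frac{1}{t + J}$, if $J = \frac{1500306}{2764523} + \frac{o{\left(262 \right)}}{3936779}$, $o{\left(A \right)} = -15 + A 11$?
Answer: $\frac{10883316091417}{99976650692756629725} \approx 1.0886 \cdot 10^{-7}$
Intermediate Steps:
$o{\left(A \right)} = -15 + 11 A$
$J = \frac{5914299041815}{10883316091417}$ ($J = \frac{1500306}{2764523} + \frac{-15 + 11 \cdot 262}{3936779} = 1500306 \cdot \frac{1}{2764523} + \left(-15 + 2882\right) \frac{1}{3936779} = \frac{1500306}{2764523} + 2867 \cdot \frac{1}{3936779} = \frac{1500306}{2764523} + \frac{2867}{3936779} = \frac{5914299041815}{10883316091417} \approx 0.54343$)
$\frac{1}{t + J} = \frac{1}{9186230 + \frac{5914299041815}{10883316091417}} = \frac{1}{\frac{99976650692756629725}{10883316091417}} = \frac{10883316091417}{99976650692756629725}$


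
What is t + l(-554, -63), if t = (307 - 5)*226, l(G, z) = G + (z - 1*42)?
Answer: 67593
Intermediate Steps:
l(G, z) = -42 + G + z (l(G, z) = G + (z - 42) = G + (-42 + z) = -42 + G + z)
t = 68252 (t = 302*226 = 68252)
t + l(-554, -63) = 68252 + (-42 - 554 - 63) = 68252 - 659 = 67593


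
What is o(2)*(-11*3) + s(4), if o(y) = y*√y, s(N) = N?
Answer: 4 - 66*√2 ≈ -89.338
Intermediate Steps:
o(y) = y^(3/2)
o(2)*(-11*3) + s(4) = 2^(3/2)*(-11*3) + 4 = (2*√2)*(-33) + 4 = -66*√2 + 4 = 4 - 66*√2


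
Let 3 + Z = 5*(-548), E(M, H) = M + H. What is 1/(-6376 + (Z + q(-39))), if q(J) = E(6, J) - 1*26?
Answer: -1/9178 ≈ -0.00010896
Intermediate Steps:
E(M, H) = H + M
q(J) = -20 + J (q(J) = (J + 6) - 1*26 = (6 + J) - 26 = -20 + J)
Z = -2743 (Z = -3 + 5*(-548) = -3 - 2740 = -2743)
1/(-6376 + (Z + q(-39))) = 1/(-6376 + (-2743 + (-20 - 39))) = 1/(-6376 + (-2743 - 59)) = 1/(-6376 - 2802) = 1/(-9178) = -1/9178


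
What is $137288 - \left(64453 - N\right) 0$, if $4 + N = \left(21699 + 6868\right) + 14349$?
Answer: $137288$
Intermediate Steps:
$N = 42912$ ($N = -4 + \left(\left(21699 + 6868\right) + 14349\right) = -4 + \left(28567 + 14349\right) = -4 + 42916 = 42912$)
$137288 - \left(64453 - N\right) 0 = 137288 - \left(64453 - 42912\right) 0 = 137288 - 21541 \cdot 0 = 137288 - 0 = 137288 + 0 = 137288$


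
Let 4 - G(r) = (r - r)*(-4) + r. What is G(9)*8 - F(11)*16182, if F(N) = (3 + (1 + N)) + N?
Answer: -420772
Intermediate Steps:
F(N) = 4 + 2*N (F(N) = (4 + N) + N = 4 + 2*N)
G(r) = 4 - r (G(r) = 4 - ((r - r)*(-4) + r) = 4 - (0*(-4) + r) = 4 - (0 + r) = 4 - r)
G(9)*8 - F(11)*16182 = (4 - 1*9)*8 - (4 + 2*11)*16182 = (4 - 9)*8 - (4 + 22)*16182 = -5*8 - 26*16182 = -40 - 1*420732 = -40 - 420732 = -420772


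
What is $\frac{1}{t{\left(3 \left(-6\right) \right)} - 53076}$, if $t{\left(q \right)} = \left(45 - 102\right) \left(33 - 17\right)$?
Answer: $- \frac{1}{53988} \approx -1.8523 \cdot 10^{-5}$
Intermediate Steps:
$t{\left(q \right)} = -912$ ($t{\left(q \right)} = \left(-57\right) 16 = -912$)
$\frac{1}{t{\left(3 \left(-6\right) \right)} - 53076} = \frac{1}{-912 - 53076} = \frac{1}{-53988} = - \frac{1}{53988}$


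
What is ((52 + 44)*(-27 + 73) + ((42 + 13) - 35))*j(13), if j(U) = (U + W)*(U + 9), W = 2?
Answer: 1463880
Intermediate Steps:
j(U) = (2 + U)*(9 + U) (j(U) = (U + 2)*(U + 9) = (2 + U)*(9 + U))
((52 + 44)*(-27 + 73) + ((42 + 13) - 35))*j(13) = ((52 + 44)*(-27 + 73) + ((42 + 13) - 35))*(18 + 13**2 + 11*13) = (96*46 + (55 - 35))*(18 + 169 + 143) = (4416 + 20)*330 = 4436*330 = 1463880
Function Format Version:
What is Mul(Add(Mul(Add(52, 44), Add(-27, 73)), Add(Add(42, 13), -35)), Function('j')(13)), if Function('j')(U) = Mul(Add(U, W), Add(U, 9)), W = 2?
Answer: 1463880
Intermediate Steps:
Function('j')(U) = Mul(Add(2, U), Add(9, U)) (Function('j')(U) = Mul(Add(U, 2), Add(U, 9)) = Mul(Add(2, U), Add(9, U)))
Mul(Add(Mul(Add(52, 44), Add(-27, 73)), Add(Add(42, 13), -35)), Function('j')(13)) = Mul(Add(Mul(Add(52, 44), Add(-27, 73)), Add(Add(42, 13), -35)), Add(18, Pow(13, 2), Mul(11, 13))) = Mul(Add(Mul(96, 46), Add(55, -35)), Add(18, 169, 143)) = Mul(Add(4416, 20), 330) = Mul(4436, 330) = 1463880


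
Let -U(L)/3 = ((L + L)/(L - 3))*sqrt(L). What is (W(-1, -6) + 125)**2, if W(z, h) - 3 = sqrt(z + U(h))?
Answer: (128 + sqrt(-1 - 4*I*sqrt(6)))**2 ≈ 16921.0 - 606.03*I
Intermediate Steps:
U(L) = -6*L**(3/2)/(-3 + L) (U(L) = -3*(L + L)/(L - 3)*sqrt(L) = -3*(2*L)/(-3 + L)*sqrt(L) = -3*2*L/(-3 + L)*sqrt(L) = -6*L**(3/2)/(-3 + L))
W(z, h) = 3 + sqrt(z - 6*h**(3/2)/(-3 + h))
(W(-1, -6) + 125)**2 = ((3 + sqrt((-(-36)*I*sqrt(6) - (-3 - 6))/(-3 - 6))) + 125)**2 = ((3 + sqrt((-(-36)*I*sqrt(6) - 1*(-9))/(-9))) + 125)**2 = ((3 + sqrt(-(36*I*sqrt(6) + 9)/9)) + 125)**2 = ((3 + sqrt(-(9 + 36*I*sqrt(6))/9)) + 125)**2 = ((3 + sqrt(-1 - 4*I*sqrt(6))) + 125)**2 = (128 + sqrt(-1 - 4*I*sqrt(6)))**2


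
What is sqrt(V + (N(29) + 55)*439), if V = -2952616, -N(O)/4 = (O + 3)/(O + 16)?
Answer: I*sqrt(659186935)/15 ≈ 1711.6*I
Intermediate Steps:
N(O) = -4*(3 + O)/(16 + O) (N(O) = -4*(O + 3)/(O + 16) = -4*(3 + O)/(16 + O))
sqrt(V + (N(29) + 55)*439) = sqrt(-2952616 + (4*(-3 - 1*29)/(16 + 29) + 55)*439) = sqrt(-2952616 + (4*(-3 - 29)/45 + 55)*439) = sqrt(-2952616 + (4*(1/45)*(-32) + 55)*439) = sqrt(-2952616 + (-128/45 + 55)*439) = sqrt(-2952616 + (2347/45)*439) = sqrt(-2952616 + 1030333/45) = sqrt(-131837387/45) = I*sqrt(659186935)/15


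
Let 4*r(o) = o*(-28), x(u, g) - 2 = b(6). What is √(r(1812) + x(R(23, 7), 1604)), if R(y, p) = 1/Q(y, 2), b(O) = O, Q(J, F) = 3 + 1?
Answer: 2*I*√3169 ≈ 112.59*I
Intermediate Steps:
Q(J, F) = 4
R(y, p) = ¼ (R(y, p) = 1/4 = ¼)
x(u, g) = 8 (x(u, g) = 2 + 6 = 8)
r(o) = -7*o (r(o) = (o*(-28))/4 = (-28*o)/4 = -7*o)
√(r(1812) + x(R(23, 7), 1604)) = √(-7*1812 + 8) = √(-12684 + 8) = √(-12676) = 2*I*√3169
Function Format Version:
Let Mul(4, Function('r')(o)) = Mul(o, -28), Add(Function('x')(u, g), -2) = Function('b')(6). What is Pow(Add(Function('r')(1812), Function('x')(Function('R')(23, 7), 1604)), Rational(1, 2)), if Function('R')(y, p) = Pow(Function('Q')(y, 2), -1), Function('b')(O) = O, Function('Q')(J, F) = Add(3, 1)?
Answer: Mul(2, I, Pow(3169, Rational(1, 2))) ≈ Mul(112.59, I)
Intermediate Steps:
Function('Q')(J, F) = 4
Function('R')(y, p) = Rational(1, 4) (Function('R')(y, p) = Pow(4, -1) = Rational(1, 4))
Function('x')(u, g) = 8 (Function('x')(u, g) = Add(2, 6) = 8)
Function('r')(o) = Mul(-7, o) (Function('r')(o) = Mul(Rational(1, 4), Mul(o, -28)) = Mul(Rational(1, 4), Mul(-28, o)) = Mul(-7, o))
Pow(Add(Function('r')(1812), Function('x')(Function('R')(23, 7), 1604)), Rational(1, 2)) = Pow(Add(Mul(-7, 1812), 8), Rational(1, 2)) = Pow(Add(-12684, 8), Rational(1, 2)) = Pow(-12676, Rational(1, 2)) = Mul(2, I, Pow(3169, Rational(1, 2)))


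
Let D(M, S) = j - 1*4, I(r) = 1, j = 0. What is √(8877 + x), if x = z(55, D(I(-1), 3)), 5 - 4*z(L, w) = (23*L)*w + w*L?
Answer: 19*√113/2 ≈ 100.99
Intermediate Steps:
D(M, S) = -4 (D(M, S) = 0 - 1*4 = 0 - 4 = -4)
z(L, w) = 5/4 - 6*L*w (z(L, w) = 5/4 - ((23*L)*w + w*L)/4 = 5/4 - (23*L*w + L*w)/4 = 5/4 - 6*L*w)
x = 5285/4 (x = 5/4 - 6*55*(-4) = 5/4 + 1320 = 5285/4 ≈ 1321.3)
√(8877 + x) = √(8877 + 5285/4) = √(40793/4) = 19*√113/2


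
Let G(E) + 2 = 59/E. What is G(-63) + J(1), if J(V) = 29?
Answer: 1642/63 ≈ 26.063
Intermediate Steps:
G(E) = -2 + 59/E
G(-63) + J(1) = (-2 + 59/(-63)) + 29 = (-2 + 59*(-1/63)) + 29 = (-2 - 59/63) + 29 = -185/63 + 29 = 1642/63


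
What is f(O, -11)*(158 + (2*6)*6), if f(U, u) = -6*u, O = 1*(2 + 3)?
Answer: 15180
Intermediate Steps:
O = 5 (O = 1*5 = 5)
f(O, -11)*(158 + (2*6)*6) = (-6*(-11))*(158 + (2*6)*6) = 66*(158 + 12*6) = 66*(158 + 72) = 66*230 = 15180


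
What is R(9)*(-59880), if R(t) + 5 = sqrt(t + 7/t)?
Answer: 299400 - 39920*sqrt(22) ≈ 1.1216e+5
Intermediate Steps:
R(t) = -5 + sqrt(t + 7/t)
R(9)*(-59880) = (-5 + sqrt(9 + 7/9))*(-59880) = (-5 + sqrt(88/9))*(-59880) = (-5 + 2*sqrt(22)/3)*(-59880) = 299400 - 39920*sqrt(22)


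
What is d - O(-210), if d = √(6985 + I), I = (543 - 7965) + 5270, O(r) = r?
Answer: 210 + 3*√537 ≈ 279.52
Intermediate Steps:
I = -2152 (I = -7422 + 5270 = -2152)
d = 3*√537 (d = √(6985 - 2152) = √4833 = 3*√537 ≈ 69.520)
d - O(-210) = 3*√537 - 1*(-210) = 3*√537 + 210 = 210 + 3*√537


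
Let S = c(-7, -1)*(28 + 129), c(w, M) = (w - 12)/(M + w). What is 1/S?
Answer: 8/2983 ≈ 0.0026819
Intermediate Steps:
c(w, M) = (-12 + w)/(M + w)
S = 2983/8 (S = ((-12 - 7)/(-1 - 7))*(28 + 129) = (-19/(-8))*157 = -⅛*(-19)*157 = (19/8)*157 = 2983/8 ≈ 372.88)
1/S = 1/(2983/8) = 8/2983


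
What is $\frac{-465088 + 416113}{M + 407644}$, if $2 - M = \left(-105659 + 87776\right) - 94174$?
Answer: $- \frac{48975}{519703} \approx -0.094236$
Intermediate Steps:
$M = 112059$ ($M = 2 - \left(\left(-105659 + 87776\right) - 94174\right) = 2 - \left(-17883 - 94174\right) = 2 - -112057 = 2 + 112057 = 112059$)
$\frac{-465088 + 416113}{M + 407644} = \frac{-465088 + 416113}{112059 + 407644} = - \frac{48975}{519703}$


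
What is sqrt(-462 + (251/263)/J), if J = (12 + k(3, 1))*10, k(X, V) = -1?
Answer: I*sqrt(386661282370)/28930 ≈ 21.494*I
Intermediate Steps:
J = 110 (J = (12 - 1)*10 = 11*10 = 110)
sqrt(-462 + (251/263)/J) = sqrt(-462 + (251/263)/110) = sqrt(-462 + (251*(1/263))*(1/110)) = sqrt(-462 + (251/263)*(1/110)) = sqrt(-462 + 251/28930) = sqrt(-13365409/28930) = I*sqrt(386661282370)/28930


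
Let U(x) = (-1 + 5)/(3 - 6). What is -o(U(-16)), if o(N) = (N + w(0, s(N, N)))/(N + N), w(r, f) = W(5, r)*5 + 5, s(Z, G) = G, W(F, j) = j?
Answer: 11/8 ≈ 1.3750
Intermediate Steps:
w(r, f) = 5 + 5*r (w(r, f) = r*5 + 5 = 5*r + 5 = 5 + 5*r)
U(x) = -4/3 (U(x) = 4/(-3) = 4*(-⅓) = -4/3)
o(N) = (5 + N)/(2*N) (o(N) = (N + (5 + 5*0))/(N + N) = (N + (5 + 0))/((2*N)) = (N + 5)*(1/(2*N)) = (5 + N)*(1/(2*N)) = (5 + N)/(2*N))
-o(U(-16)) = -(5 - 4/3)/(2*(-4/3)) = -(-3)*11/(2*4*3) = -1*(-11/8) = 11/8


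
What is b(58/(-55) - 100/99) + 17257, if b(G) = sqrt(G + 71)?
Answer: 17257 + sqrt(1876765)/165 ≈ 17265.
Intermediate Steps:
b(G) = sqrt(71 + G)
b(58/(-55) - 100/99) + 17257 = sqrt(71 + (58/(-55) - 100/99)) + 17257 = sqrt(71 + (58*(-1/55) - 100*1/99)) + 17257 = sqrt(71 + (-58/55 - 100/99)) + 17257 = sqrt(71 - 1022/495) + 17257 = sqrt(34123/495) + 17257 = sqrt(1876765)/165 + 17257 = 17257 + sqrt(1876765)/165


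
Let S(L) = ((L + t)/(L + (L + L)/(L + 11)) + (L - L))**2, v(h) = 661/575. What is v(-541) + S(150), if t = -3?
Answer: 3187646283/1527717500 ≈ 2.0865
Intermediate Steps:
v(h) = 661/575 (v(h) = 661*(1/575) = 661/575)
S(L) = (-3 + L)**2/(L + 2*L/(11 + L))**2 (S(L) = ((L - 3)/(L + (L + L)/(L + 11)) + (L - L))**2 = ((-3 + L)/(L + (2*L)/(11 + L)) + 0)**2 = ((-3 + L)/(L + 2*L/(11 + L)) + 0)**2 = ((-3 + L)/(L + 2*L/(11 + L)))**2 = (-3 + L)**2/(L + 2*L/(11 + L))**2)
v(-541) + S(150) = 661/575 + (-3 + 150)**2*(11 + 150)**2/(150**2*(13 + 150)**2) = 661/575 + (1/22500)*147**2*161**2/163**2 = 661/575 + (1/22500)*21609*25921*(1/26569) = 661/575 + 62236321/66422500 = 3187646283/1527717500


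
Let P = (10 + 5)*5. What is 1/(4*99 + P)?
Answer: 1/471 ≈ 0.0021231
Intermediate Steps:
P = 75 (P = 15*5 = 75)
1/(4*99 + P) = 1/(4*99 + 75) = 1/(396 + 75) = 1/471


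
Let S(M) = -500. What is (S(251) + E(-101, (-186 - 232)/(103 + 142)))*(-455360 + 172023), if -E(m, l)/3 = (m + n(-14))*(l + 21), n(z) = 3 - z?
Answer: -43257626464/35 ≈ -1.2359e+9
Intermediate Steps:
E(m, l) = -3*(17 + m)*(21 + l) (E(m, l) = -3*(m + (3 - 1*(-14)))*(l + 21) = -3*(m + (3 + 14))*(21 + l) = -3*(m + 17)*(21 + l) = -3*(17 + m)*(21 + l))
(S(251) + E(-101, (-186 - 232)/(103 + 142)))*(-455360 + 172023) = (-500 + (-1071 - 63*(-101) - 51*(-186 - 232)/(103 + 142) - 3*(-186 - 232)/(103 + 142)*(-101)))*(-455360 + 172023) = (-500 + (-1071 + 6363 - (-21318)/245 - 3*(-418/245)*(-101)))*(-283337) = (-500 + (-1071 + 6363 - (-21318)/245 - 3*(-418*1/245)*(-101)))*(-283337) = (-500 + (-1071 + 6363 - 51*(-418/245) - 3*(-418/245)*(-101)))*(-283337) = (-500 + (-1071 + 6363 + 21318/245 - 126654/245))*(-283337) = (-500 + 170172/35)*(-283337) = (152672/35)*(-283337) = -43257626464/35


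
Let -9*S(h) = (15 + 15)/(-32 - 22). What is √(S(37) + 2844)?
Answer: √230369/9 ≈ 53.330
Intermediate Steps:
S(h) = 5/81 (S(h) = -(15 + 15)/(9*(-32 - 22)) = -10/(3*(-54)) = -10*(-1)/(3*54) = -⅑*(-5/9) = 5/81)
√(S(37) + 2844) = √(5/81 + 2844) = √(230369/81) = √230369/9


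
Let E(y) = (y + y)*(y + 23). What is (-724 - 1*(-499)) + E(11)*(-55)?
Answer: -41365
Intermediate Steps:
E(y) = 2*y*(23 + y) (E(y) = (2*y)*(23 + y) = 2*y*(23 + y))
(-724 - 1*(-499)) + E(11)*(-55) = (-724 - 1*(-499)) + (2*11*(23 + 11))*(-55) = (-724 + 499) + (2*11*34)*(-55) = -225 + 748*(-55) = -225 - 41140 = -41365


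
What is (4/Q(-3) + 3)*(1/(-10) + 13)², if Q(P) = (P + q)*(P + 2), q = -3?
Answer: 61017/100 ≈ 610.17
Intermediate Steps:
Q(P) = (-3 + P)*(2 + P) (Q(P) = (P - 3)*(P + 2) = (-3 + P)*(2 + P))
(4/Q(-3) + 3)*(1/(-10) + 13)² = (4/(-6 + (-3)² - 1*(-3)) + 3)*(1/(-10) + 13)² = (4/(-6 + 9 + 3) + 3)*(-⅒ + 13)² = (4/6 + 3)*(129/10)² = (4*(⅙) + 3)*(16641/100) = (⅔ + 3)*(16641/100) = (11/3)*(16641/100) = 61017/100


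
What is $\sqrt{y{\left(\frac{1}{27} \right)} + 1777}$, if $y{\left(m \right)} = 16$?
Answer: $\sqrt{1793} \approx 42.344$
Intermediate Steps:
$\sqrt{y{\left(\frac{1}{27} \right)} + 1777} = \sqrt{16 + 1777} = \sqrt{1793}$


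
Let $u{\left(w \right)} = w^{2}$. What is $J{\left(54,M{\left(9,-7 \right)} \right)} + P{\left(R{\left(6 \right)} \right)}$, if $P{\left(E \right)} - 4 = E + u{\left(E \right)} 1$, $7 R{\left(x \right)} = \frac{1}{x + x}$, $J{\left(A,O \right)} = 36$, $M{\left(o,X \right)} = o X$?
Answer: $\frac{282325}{7056} \approx 40.012$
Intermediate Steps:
$M{\left(o,X \right)} = X o$
$R{\left(x \right)} = \frac{1}{14 x}$ ($R{\left(x \right)} = \frac{1}{7 \left(x + x\right)} = \frac{1}{7 \cdot 2 x} = \frac{\frac{1}{2} \frac{1}{x}}{7} = \frac{1}{14 x}$)
$P{\left(E \right)} = 4 + E + E^{2}$ ($P{\left(E \right)} = 4 + \left(E + E^{2} \cdot 1\right) = 4 + \left(E + E^{2}\right) = 4 + E + E^{2}$)
$J{\left(54,M{\left(9,-7 \right)} \right)} + P{\left(R{\left(6 \right)} \right)} = 36 + \left(4 + \frac{1}{14 \cdot 6} + \left(\frac{1}{14 \cdot 6}\right)^{2}\right) = 36 + \left(4 + \frac{1}{14} \cdot \frac{1}{6} + \left(\frac{1}{14} \cdot \frac{1}{6}\right)^{2}\right) = 36 + \left(4 + \frac{1}{84} + \left(\frac{1}{84}\right)^{2}\right) = 36 + \left(4 + \frac{1}{84} + \frac{1}{7056}\right) = 36 + \frac{28309}{7056} = \frac{282325}{7056}$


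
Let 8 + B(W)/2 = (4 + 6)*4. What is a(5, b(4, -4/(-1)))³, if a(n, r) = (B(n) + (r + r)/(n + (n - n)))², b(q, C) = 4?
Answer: 1245211326152704/15625 ≈ 7.9693e+10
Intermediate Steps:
B(W) = 64 (B(W) = -16 + 2*((4 + 6)*4) = -16 + 2*(10*4) = -16 + 2*40 = -16 + 80 = 64)
a(n, r) = (64 + 2*r/n)² (a(n, r) = (64 + (r + r)/(n + (n - n)))² = (64 + (2*r)/(n + 0))² = (64 + (2*r)/n)² = (64 + 2*r/n)²)
a(5, b(4, -4/(-1)))³ = (4*(4 + 32*5)²/5²)³ = (4*(1/25)*(4 + 160)²)³ = (4*(1/25)*164²)³ = (4*(1/25)*26896)³ = (107584/25)³ = 1245211326152704/15625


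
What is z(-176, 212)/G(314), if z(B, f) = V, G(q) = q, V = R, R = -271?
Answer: -271/314 ≈ -0.86306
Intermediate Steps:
V = -271
z(B, f) = -271
z(-176, 212)/G(314) = -271/314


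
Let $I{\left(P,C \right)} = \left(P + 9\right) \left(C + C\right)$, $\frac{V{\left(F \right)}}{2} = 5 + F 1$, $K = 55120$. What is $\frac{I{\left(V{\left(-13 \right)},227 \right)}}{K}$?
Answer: $- \frac{1589}{27560} \approx -0.057656$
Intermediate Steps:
$V{\left(F \right)} = 10 + 2 F$ ($V{\left(F \right)} = 2 \left(5 + F 1\right) = 2 \left(5 + F\right) = 10 + 2 F$)
$I{\left(P,C \right)} = 2 C \left(9 + P\right)$ ($I{\left(P,C \right)} = \left(9 + P\right) 2 C = 2 C \left(9 + P\right)$)
$\frac{I{\left(V{\left(-13 \right)},227 \right)}}{K} = \frac{2 \cdot 227 \left(9 + \left(10 + 2 \left(-13\right)\right)\right)}{55120} = 2 \cdot 227 \left(9 + \left(10 - 26\right)\right) \frac{1}{55120} = 2 \cdot 227 \left(9 - 16\right) \frac{1}{55120} = 2 \cdot 227 \left(-7\right) \frac{1}{55120} = \left(-3178\right) \frac{1}{55120} = - \frac{1589}{27560}$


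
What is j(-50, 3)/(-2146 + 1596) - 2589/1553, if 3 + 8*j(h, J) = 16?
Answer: -11411789/6833200 ≈ -1.6700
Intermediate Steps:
j(h, J) = 13/8 (j(h, J) = -3/8 + (1/8)*16 = -3/8 + 2 = 13/8)
j(-50, 3)/(-2146 + 1596) - 2589/1553 = 13/(8*(-2146 + 1596)) - 2589/1553 = (13/8)/(-550) - 2589*1/1553 = (13/8)*(-1/550) - 2589/1553 = -13/4400 - 2589/1553 = -11411789/6833200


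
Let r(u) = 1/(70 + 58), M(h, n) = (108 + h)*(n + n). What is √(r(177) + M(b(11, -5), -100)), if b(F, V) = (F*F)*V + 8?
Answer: √25036802/16 ≈ 312.73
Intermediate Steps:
b(F, V) = 8 + V*F² (b(F, V) = F²*V + 8 = V*F² + 8 = 8 + V*F²)
M(h, n) = 2*n*(108 + h) (M(h, n) = (108 + h)*(2*n) = 2*n*(108 + h))
r(u) = 1/128
√(r(177) + M(b(11, -5), -100)) = √(1/128 + 2*(-100)*(108 + (8 - 5*11²))) = √(1/128 + 2*(-100)*(108 + (8 - 5*121))) = √(1/128 + 2*(-100)*(108 + (8 - 605))) = √(1/128 + 2*(-100)*(108 - 597)) = √(1/128 + 2*(-100)*(-489)) = √(1/128 + 97800) = √(12518401/128) = √25036802/16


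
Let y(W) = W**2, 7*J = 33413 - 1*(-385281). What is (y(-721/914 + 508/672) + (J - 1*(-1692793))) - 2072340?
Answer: -1884686852296055/5894554176 ≈ -3.1973e+5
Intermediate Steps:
J = 418694/7 (J = (33413 - 1*(-385281))/7 = (33413 + 385281)/7 = (1/7)*418694 = 418694/7 ≈ 59813.)
(y(-721/914 + 508/672) + (J - 1*(-1692793))) - 2072340 = ((-721/914 + 508/672)**2 + (418694/7 - 1*(-1692793))) - 2072340 = ((-721*1/914 + 508*(1/672))**2 + (418694/7 + 1692793)) - 2072340 = ((-721/914 + 127/168)**2 + 12268245/7) - 2072340 = ((-2525/76776)**2 + 12268245/7) - 2072340 = (6375625/5894554176 + 12268245/7) - 2072340 = 10330833548795785/5894554176 - 2072340 = -1884686852296055/5894554176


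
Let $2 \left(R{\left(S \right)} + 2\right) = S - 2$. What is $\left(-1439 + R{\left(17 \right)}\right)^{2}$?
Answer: $\frac{8219689}{4} \approx 2.0549 \cdot 10^{6}$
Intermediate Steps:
$R{\left(S \right)} = -3 + \frac{S}{2}$ ($R{\left(S \right)} = -2 + \frac{S - 2}{2} = -2 + \frac{-2 + S}{2} = -2 + \left(-1 + \frac{S}{2}\right) = -3 + \frac{S}{2}$)
$\left(-1439 + R{\left(17 \right)}\right)^{2} = \left(-1439 + \left(-3 + \frac{1}{2} \cdot 17\right)\right)^{2} = \left(-1439 + \left(-3 + \frac{17}{2}\right)\right)^{2} = \left(-1439 + \frac{11}{2}\right)^{2} = \left(- \frac{2867}{2}\right)^{2} = \frac{8219689}{4}$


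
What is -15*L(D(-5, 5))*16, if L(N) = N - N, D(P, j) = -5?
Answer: 0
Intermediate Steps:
L(N) = 0
-15*L(D(-5, 5))*16 = -15*0*16 = 0*16 = 0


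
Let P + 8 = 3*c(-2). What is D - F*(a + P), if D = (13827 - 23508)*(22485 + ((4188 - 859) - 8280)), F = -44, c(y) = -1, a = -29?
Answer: -169748414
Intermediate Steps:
P = -11 (P = -8 + 3*(-1) = -8 - 3 = -11)
D = -169746654 (D = -9681*(22485 + (3329 - 8280)) = -9681*(22485 - 4951) = -9681*17534 = -169746654)
D - F*(a + P) = -169746654 - (-44)*(-29 - 11) = -169746654 - (-44)*(-40) = -169746654 - 1*1760 = -169746654 - 1760 = -169748414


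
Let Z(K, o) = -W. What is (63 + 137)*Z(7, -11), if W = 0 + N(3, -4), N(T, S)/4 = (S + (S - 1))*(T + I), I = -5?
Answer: -14400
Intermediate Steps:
N(T, S) = 4*(-1 + 2*S)*(-5 + T) (N(T, S) = 4*((S + (S - 1))*(T - 5)) = 4*((S + (-1 + S))*(-5 + T)) = 4*((-1 + 2*S)*(-5 + T)) = 4*(-1 + 2*S)*(-5 + T))
W = 72 (W = 0 + (20 - 40*(-4) - 4*3 + 8*(-4)*3) = 0 + (20 + 160 - 12 - 96) = 0 + 72 = 72)
Z(K, o) = -72 (Z(K, o) = -1*72 = -72)
(63 + 137)*Z(7, -11) = (63 + 137)*(-72) = 200*(-72) = -14400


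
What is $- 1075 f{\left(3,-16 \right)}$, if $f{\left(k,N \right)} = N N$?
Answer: $-275200$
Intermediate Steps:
$f{\left(k,N \right)} = N^{2}$
$- 1075 f{\left(3,-16 \right)} = - 1075 \left(-16\right)^{2} = \left(-1075\right) 256 = -275200$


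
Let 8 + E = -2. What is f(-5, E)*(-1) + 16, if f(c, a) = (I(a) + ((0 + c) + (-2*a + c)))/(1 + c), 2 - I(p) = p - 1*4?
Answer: 45/2 ≈ 22.500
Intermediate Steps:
I(p) = 6 - p (I(p) = 2 - (p - 1*4) = 2 - (p - 4) = 2 - (-4 + p) = 2 + (4 - p) = 6 - p)
E = -10 (E = -8 - 2 = -10)
f(c, a) = (6 - 3*a + 2*c)/(1 + c) (f(c, a) = ((6 - a) + ((0 + c) + (-2*a + c)))/(1 + c) = ((6 - a) + (c + (c - 2*a)))/(1 + c) = ((6 - a) + (-2*a + 2*c))/(1 + c) = (6 - 3*a + 2*c)/(1 + c))
f(-5, E)*(-1) + 16 = ((6 - 3*(-10) + 2*(-5))/(1 - 5))*(-1) + 16 = ((6 + 30 - 10)/(-4))*(-1) + 16 = -1/4*26*(-1) + 16 = -13/2*(-1) + 16 = 13/2 + 16 = 45/2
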